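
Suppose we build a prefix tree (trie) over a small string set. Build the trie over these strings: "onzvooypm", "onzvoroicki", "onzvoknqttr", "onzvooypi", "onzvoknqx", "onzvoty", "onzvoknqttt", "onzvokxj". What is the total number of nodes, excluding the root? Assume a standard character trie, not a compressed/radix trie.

28

Insert word by word; a character creates a node only if that edge doesn't already exist:
  "onzvooypm" → 9 new (o, n, z, v, o, o, y, p, m)
  "onzvoroicki" → prefix "onzvo" already present; 6 new (r, o, i, c, k, i)
  "onzvoknqttr" → prefix "onzvo" already present; 6 new (k, n, q, t, t, r)
  "onzvooypi" → prefix "onzvooyp" already present; 1 new (i)
  "onzvoknqx" → prefix "onzvoknq" already present; 1 new (x)
  "onzvoty" → prefix "onzvo" already present; 2 new (t, y)
  "onzvoknqttt" → prefix "onzvoknqtt" already present; 1 new (t)
  "onzvokxj" → prefix "onzvok" already present; 2 new (x, j)
Total nodes = 9 + 6 + 6 + 1 + 1 + 2 + 1 + 2 = 28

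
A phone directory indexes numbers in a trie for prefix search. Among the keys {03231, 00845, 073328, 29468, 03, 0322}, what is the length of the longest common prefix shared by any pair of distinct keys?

3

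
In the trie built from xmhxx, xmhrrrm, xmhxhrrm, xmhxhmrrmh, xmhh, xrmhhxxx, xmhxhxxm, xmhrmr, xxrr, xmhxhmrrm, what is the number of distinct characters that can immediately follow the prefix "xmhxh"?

The children of the "xmhxh" node are the distinct next characters among strings starting with "xmhxh".
Distinct next characters after "xmhxh": m, r, x.
That node has 3 child edges.

3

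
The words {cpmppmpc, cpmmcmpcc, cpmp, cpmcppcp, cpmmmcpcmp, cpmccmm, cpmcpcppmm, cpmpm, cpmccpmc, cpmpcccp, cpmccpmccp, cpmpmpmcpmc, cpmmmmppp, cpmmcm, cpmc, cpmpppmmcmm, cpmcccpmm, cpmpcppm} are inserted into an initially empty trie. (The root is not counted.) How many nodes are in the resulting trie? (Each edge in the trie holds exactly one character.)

For each word, the new-node count is its length minus the longest prefix already in the trie:
  "cpmppmpc" → 8 new (c, p, m, p, p, m, p, c)
  "cpmmcmpcc" → prefix "cpm" already present; 6 new (m, c, m, p, c, c)
  "cpmp" → prefix "cpmp" already present; 0 new (none)
  "cpmcppcp" → prefix "cpm" already present; 5 new (c, p, p, c, p)
  "cpmmmcpcmp" → prefix "cpmm" already present; 6 new (m, c, p, c, m, p)
  "cpmccmm" → prefix "cpmc" already present; 3 new (c, m, m)
  "cpmcpcppmm" → prefix "cpmcp" already present; 5 new (c, p, p, m, m)
  "cpmpm" → prefix "cpmp" already present; 1 new (m)
  "cpmccpmc" → prefix "cpmcc" already present; 3 new (p, m, c)
  "cpmpcccp" → prefix "cpmp" already present; 4 new (c, c, c, p)
  "cpmccpmccp" → prefix "cpmccpmc" already present; 2 new (c, p)
  "cpmpmpmcpmc" → prefix "cpmpm" already present; 6 new (p, m, c, p, m, c)
  "cpmmmmppp" → prefix "cpmmm" already present; 4 new (m, p, p, p)
  "cpmmcm" → prefix "cpmmcm" already present; 0 new (none)
  "cpmc" → prefix "cpmc" already present; 0 new (none)
  "cpmpppmmcmm" → prefix "cpmpp" already present; 6 new (p, m, m, c, m, m)
  "cpmcccpmm" → prefix "cpmcc" already present; 4 new (c, p, m, m)
  "cpmpcppm" → prefix "cpmpc" already present; 3 new (p, p, m)
Total nodes = 8 + 6 + 0 + 5 + 6 + 3 + 5 + 1 + 3 + 4 + 2 + 6 + 4 + 0 + 0 + 6 + 4 + 3 = 66

66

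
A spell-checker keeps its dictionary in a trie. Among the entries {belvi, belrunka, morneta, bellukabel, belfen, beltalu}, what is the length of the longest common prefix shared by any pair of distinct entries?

3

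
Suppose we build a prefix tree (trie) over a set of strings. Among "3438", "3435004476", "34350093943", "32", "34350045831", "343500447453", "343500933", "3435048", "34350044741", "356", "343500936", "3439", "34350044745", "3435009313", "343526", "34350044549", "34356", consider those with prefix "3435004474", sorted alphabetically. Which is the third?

343500447453

Filter for "3435004474…" and sort: "34350044741", "34350044745", "343500447453"
The 3rd is 343500447453.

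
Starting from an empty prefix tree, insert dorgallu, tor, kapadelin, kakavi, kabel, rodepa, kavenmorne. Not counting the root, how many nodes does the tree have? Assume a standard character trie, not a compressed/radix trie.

41

For each word, the new-node count is its length minus the longest prefix already in the trie:
  "dorgallu" → 8 new (d, o, r, g, a, l, l, u)
  "tor" → 3 new (t, o, r)
  "kapadelin" → 9 new (k, a, p, a, d, e, l, i, n)
  "kakavi" → prefix "ka" already present; 4 new (k, a, v, i)
  "kabel" → prefix "ka" already present; 3 new (b, e, l)
  "rodepa" → 6 new (r, o, d, e, p, a)
  "kavenmorne" → prefix "ka" already present; 8 new (v, e, n, m, o, r, n, e)
Total nodes = 8 + 3 + 9 + 4 + 3 + 6 + 8 = 41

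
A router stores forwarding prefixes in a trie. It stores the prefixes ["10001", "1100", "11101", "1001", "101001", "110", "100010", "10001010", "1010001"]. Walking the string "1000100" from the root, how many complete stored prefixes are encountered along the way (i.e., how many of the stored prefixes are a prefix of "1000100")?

2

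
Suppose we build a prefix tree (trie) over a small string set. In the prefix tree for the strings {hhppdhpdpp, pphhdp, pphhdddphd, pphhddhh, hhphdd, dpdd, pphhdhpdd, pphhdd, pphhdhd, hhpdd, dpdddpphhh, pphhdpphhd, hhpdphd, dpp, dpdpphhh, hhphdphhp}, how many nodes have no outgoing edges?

A leaf is a node with no children — equivalently, the end of a word that is not a proper prefix of any other stored word.
Those words: "dpdddpphhh", "dpdpphhh", "dpp", "hhpdd", "hhpdphd", "hhphdd", "hhphdphhp", "hhppdhpdpp", "pphhdddphd", "pphhddhh", "pphhdhd", "pphhdhpdd", "pphhdpphhd"
Leaf count: 13

13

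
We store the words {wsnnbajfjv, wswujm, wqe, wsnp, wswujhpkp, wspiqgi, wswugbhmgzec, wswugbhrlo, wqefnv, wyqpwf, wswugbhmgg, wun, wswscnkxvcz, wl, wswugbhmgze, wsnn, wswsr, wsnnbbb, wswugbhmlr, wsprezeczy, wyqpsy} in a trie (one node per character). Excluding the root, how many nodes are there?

71

For each word, the new-node count is its length minus the longest prefix already in the trie:
  "wsnnbajfjv" → 10 new (w, s, n, n, b, a, j, f, j, v)
  "wswujm" → prefix "ws" already present; 4 new (w, u, j, m)
  "wqe" → prefix "w" already present; 2 new (q, e)
  "wsnp" → prefix "wsn" already present; 1 new (p)
  "wswujhpkp" → prefix "wswuj" already present; 4 new (h, p, k, p)
  "wspiqgi" → prefix "ws" already present; 5 new (p, i, q, g, i)
  "wswugbhmgzec" → prefix "wswu" already present; 8 new (g, b, h, m, g, z, e, c)
  "wswugbhrlo" → prefix "wswugbh" already present; 3 new (r, l, o)
  "wqefnv" → prefix "wqe" already present; 3 new (f, n, v)
  "wyqpwf" → prefix "w" already present; 5 new (y, q, p, w, f)
  "wswugbhmgg" → prefix "wswugbhmg" already present; 1 new (g)
  "wun" → prefix "w" already present; 2 new (u, n)
  "wswscnkxvcz" → prefix "wsw" already present; 8 new (s, c, n, k, x, v, c, z)
  "wl" → prefix "w" already present; 1 new (l)
  "wswugbhmgze" → prefix "wswugbhmgze" already present; 0 new (none)
  "wsnn" → prefix "wsnn" already present; 0 new (none)
  "wswsr" → prefix "wsws" already present; 1 new (r)
  "wsnnbbb" → prefix "wsnnb" already present; 2 new (b, b)
  "wswugbhmlr" → prefix "wswugbhm" already present; 2 new (l, r)
  "wsprezeczy" → prefix "wsp" already present; 7 new (r, e, z, e, c, z, y)
  "wyqpsy" → prefix "wyqp" already present; 2 new (s, y)
Total nodes = 10 + 4 + 2 + 1 + 4 + 5 + 8 + 3 + 3 + 5 + 1 + 2 + 8 + 1 + 0 + 0 + 1 + 2 + 2 + 7 + 2 = 71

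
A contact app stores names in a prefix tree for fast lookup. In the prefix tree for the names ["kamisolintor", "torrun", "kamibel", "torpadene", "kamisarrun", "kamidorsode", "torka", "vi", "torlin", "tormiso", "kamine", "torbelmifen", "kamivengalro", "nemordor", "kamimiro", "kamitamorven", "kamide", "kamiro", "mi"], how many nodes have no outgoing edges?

19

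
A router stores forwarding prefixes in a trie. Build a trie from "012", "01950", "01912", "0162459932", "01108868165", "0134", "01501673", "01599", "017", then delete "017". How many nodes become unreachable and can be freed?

1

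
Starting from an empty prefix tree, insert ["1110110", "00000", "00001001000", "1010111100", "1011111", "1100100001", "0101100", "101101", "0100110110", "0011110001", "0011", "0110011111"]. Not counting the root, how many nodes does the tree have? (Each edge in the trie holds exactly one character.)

Count nodes per top-level branch (shared prefixes stored once):
  '0'-branch (00000, 00001001000, 0011, 0011110001, 0100110110, 0101100, 0110011111): 41 nodes
  '1'-branch (1010111100, 101101, 1011111, 1100100001, 1110110): 30 nodes
Sum: 71

71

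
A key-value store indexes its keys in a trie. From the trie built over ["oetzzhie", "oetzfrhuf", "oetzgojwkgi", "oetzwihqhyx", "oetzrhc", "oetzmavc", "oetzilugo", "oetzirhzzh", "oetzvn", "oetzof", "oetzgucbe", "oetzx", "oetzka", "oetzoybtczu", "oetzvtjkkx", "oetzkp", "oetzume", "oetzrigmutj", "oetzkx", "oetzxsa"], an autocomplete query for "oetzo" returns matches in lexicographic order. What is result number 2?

oetzoybtczu

DFS of the "oetzo" subtree visits, in order: "oetzof", "oetzoybtczu"
The 2nd is oetzoybtczu.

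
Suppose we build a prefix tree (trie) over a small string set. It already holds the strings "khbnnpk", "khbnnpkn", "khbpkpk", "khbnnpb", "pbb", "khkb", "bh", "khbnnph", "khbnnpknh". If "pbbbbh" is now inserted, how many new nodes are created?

3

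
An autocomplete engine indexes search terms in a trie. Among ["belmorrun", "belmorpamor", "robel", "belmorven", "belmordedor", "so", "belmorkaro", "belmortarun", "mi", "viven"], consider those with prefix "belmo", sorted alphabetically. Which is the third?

belmorpamor

Filter for "belmo…" and sort: "belmordedor", "belmorkaro", "belmorpamor", "belmorrun", "belmortarun", "belmorven"
The 3rd is belmorpamor.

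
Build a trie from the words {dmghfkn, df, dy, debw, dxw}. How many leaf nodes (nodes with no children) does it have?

5

A leaf is a node with no children — equivalently, the end of a word that is not a proper prefix of any other stored word.
Those words: "debw", "df", "dmghfkn", "dxw", "dy"
Leaf count: 5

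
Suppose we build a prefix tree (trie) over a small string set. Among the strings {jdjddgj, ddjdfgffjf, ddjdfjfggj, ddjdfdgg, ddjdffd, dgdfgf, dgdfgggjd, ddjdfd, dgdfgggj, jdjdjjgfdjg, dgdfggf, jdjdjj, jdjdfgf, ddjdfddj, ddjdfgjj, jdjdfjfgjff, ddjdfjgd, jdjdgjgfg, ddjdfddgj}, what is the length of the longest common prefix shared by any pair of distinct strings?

8

Look for the deepest trie node that still has at least two words in its subtree.
"dgdfgggj" and "dgdfgggjd" agree on "dgdfgggj" (8 characters) before diverging; nothing deeper is shared.
Longest shared-prefix length: 8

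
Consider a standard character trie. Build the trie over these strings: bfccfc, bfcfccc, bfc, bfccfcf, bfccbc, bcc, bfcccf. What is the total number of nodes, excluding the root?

Count nodes per top-level branch (shared prefixes stored once):
  'b'-branch (bcc, bfc, bfccbc, bfcccf, bfccfc, bfccfcf, bfcfccc): 17 nodes
Sum: 17

17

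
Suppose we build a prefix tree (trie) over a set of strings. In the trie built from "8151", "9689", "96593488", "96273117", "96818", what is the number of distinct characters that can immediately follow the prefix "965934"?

Follow the path "965934" to its node, then look at its outgoing edges.
Distinct next characters after "965934": 8.
That node has 1 child edge.

1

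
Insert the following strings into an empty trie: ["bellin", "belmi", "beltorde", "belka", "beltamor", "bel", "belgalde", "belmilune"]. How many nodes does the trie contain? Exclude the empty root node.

28

For each word, the new-node count is its length minus the longest prefix already in the trie:
  "bellin" → 6 new (b, e, l, l, i, n)
  "belmi" → prefix "bel" already present; 2 new (m, i)
  "beltorde" → prefix "bel" already present; 5 new (t, o, r, d, e)
  "belka" → prefix "bel" already present; 2 new (k, a)
  "beltamor" → prefix "belt" already present; 4 new (a, m, o, r)
  "bel" → prefix "bel" already present; 0 new (none)
  "belgalde" → prefix "bel" already present; 5 new (g, a, l, d, e)
  "belmilune" → prefix "belmi" already present; 4 new (l, u, n, e)
Total nodes = 6 + 2 + 5 + 2 + 4 + 0 + 5 + 4 = 28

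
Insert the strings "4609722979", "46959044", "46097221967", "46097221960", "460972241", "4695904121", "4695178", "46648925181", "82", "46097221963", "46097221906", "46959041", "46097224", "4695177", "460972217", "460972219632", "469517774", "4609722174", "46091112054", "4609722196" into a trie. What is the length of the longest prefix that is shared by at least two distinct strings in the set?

11

Look for the deepest trie node that still has at least two words in its subtree.
"46097221963" and "460972219632" agree on "46097221963" (11 characters) before diverging; nothing deeper is shared.
Longest shared-prefix length: 11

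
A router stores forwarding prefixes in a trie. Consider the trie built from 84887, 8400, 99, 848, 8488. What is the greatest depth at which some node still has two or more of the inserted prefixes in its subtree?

4

The deepest shared node is where two words last agree before diverging.
e.g. "8488" and "84887" share the prefix "8488" of length 4; no pair shares a longer one.
Longest shared-prefix length: 4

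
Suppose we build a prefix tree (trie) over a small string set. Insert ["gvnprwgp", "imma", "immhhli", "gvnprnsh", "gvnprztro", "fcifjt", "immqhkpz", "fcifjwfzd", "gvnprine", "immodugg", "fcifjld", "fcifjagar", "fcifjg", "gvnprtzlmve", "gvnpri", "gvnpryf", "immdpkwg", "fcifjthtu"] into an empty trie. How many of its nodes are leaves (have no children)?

Leaves are exactly the stored words that no other stored word extends.
Those words: "fcifjagar", "fcifjg", "fcifjld", "fcifjthtu", "fcifjwfzd", "gvnprine", "gvnprnsh", "gvnprtzlmve", "gvnprwgp", "gvnpryf", "gvnprztro", "imma", "immdpkwg", "immhhli", "immodugg", "immqhkpz"
Leaf count: 16

16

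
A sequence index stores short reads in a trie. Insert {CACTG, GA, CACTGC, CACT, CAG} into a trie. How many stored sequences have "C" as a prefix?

4

Traverse to the node for "C", then collect every word in that subtree.
Words under "C": CACT, CACTG, CACTGC, CAG
Count: 4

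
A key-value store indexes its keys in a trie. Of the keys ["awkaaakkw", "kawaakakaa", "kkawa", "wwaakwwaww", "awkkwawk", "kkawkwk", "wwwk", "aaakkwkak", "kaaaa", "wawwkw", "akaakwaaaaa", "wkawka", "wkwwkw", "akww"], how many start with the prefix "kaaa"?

1

Traverse to the node for "kaaa", then collect every word in that subtree.
Matches: "kaaaa"
Count: 1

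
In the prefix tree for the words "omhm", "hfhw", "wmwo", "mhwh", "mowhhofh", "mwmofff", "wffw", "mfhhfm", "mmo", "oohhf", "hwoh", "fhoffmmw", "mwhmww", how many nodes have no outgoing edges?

Leaves are exactly the stored words that no other stored word extends.
Those words: "fhoffmmw", "hfhw", "hwoh", "mfhhfm", "mhwh", "mmo", "mowhhofh", "mwhmww", "mwmofff", "omhm", "oohhf", "wffw", "wmwo"
Leaf count: 13

13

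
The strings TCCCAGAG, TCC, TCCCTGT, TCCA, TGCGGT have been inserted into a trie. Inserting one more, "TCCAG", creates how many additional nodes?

1

Walking "TCCAG" from the root, the first 4 characters ("TCCA") follow existing edges; "G" is the first miss.
Each of the 1 remaining characters creates one node.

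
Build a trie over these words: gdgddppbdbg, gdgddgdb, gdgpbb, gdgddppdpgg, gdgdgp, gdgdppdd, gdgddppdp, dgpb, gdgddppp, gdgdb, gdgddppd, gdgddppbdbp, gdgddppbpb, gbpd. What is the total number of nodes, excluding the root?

39

For each word, the new-node count is its length minus the longest prefix already in the trie:
  "gdgddppbdbg" → 11 new (g, d, g, d, d, p, p, b, d, b, g)
  "gdgddgdb" → prefix "gdgdd" already present; 3 new (g, d, b)
  "gdgpbb" → prefix "gdg" already present; 3 new (p, b, b)
  "gdgddppdpgg" → prefix "gdgddpp" already present; 4 new (d, p, g, g)
  "gdgdgp" → prefix "gdgd" already present; 2 new (g, p)
  "gdgdppdd" → prefix "gdgd" already present; 4 new (p, p, d, d)
  "gdgddppdp" → prefix "gdgddppdp" already present; 0 new (none)
  "dgpb" → 4 new (d, g, p, b)
  "gdgddppp" → prefix "gdgddpp" already present; 1 new (p)
  "gdgdb" → prefix "gdgd" already present; 1 new (b)
  "gdgddppd" → prefix "gdgddppd" already present; 0 new (none)
  "gdgddppbdbp" → prefix "gdgddppbdb" already present; 1 new (p)
  "gdgddppbpb" → prefix "gdgddppb" already present; 2 new (p, b)
  "gbpd" → prefix "g" already present; 3 new (b, p, d)
Total nodes = 11 + 3 + 3 + 4 + 2 + 4 + 0 + 4 + 1 + 1 + 0 + 1 + 2 + 3 = 39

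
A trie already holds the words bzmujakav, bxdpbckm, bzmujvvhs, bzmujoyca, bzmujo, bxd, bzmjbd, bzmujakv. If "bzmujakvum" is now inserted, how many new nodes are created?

The longest prefix of "bzmujakvum" already in the trie is "bzmujakv" (length 8).
Each of the 2 remaining characters creates one node.

2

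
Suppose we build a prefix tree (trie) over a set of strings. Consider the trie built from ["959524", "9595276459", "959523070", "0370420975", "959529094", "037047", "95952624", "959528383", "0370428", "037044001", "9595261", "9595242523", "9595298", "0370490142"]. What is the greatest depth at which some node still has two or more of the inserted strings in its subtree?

Look for the deepest trie node that still has at least two words in its subtree.
e.g. "0370420975" and "0370428" share the prefix "037042" of length 6; no pair shares a longer one.
Longest shared-prefix length: 6

6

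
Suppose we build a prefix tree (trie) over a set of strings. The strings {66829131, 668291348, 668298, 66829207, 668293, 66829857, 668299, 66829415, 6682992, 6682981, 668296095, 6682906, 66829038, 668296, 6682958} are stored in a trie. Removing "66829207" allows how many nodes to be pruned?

A node on "66829207"'s path can go only if nothing else ends at it or branches off below it.
The suffix "207" (3 nodes) is used only by "66829207"; the node for "66829" still has the child "1", so pruning stops there.
Nodes removed: 3

3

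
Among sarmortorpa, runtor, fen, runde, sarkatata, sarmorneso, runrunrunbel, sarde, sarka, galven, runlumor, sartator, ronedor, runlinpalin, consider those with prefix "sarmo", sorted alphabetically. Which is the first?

sarmorneso

Words with prefix "sarmo", in lexicographic order: "sarmorneso", "sarmortorpa"
The 1st is sarmorneso.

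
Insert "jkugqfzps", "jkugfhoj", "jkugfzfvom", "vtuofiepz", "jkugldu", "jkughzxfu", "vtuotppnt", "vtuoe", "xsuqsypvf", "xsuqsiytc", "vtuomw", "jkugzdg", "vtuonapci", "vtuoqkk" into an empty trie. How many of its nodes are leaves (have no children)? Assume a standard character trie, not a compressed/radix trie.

14

A leaf is a node with no children — equivalently, the end of a word that is not a proper prefix of any other stored word.
Those words: "jkugfhoj", "jkugfzfvom", "jkughzxfu", "jkugldu", "jkugqfzps", "jkugzdg", "vtuoe", "vtuofiepz", "vtuomw", "vtuonapci", "vtuoqkk", "vtuotppnt", "xsuqsiytc", "xsuqsypvf"
Leaf count: 14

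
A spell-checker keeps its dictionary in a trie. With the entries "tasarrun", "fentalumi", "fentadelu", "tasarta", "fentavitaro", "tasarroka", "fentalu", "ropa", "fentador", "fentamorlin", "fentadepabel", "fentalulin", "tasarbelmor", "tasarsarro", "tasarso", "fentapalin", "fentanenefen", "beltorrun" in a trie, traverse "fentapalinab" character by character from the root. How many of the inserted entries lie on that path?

1

Check each prefix of "fentapalinab" against the stored set — each match is an end-marker on the path.
Prefixes of the query that are stored words: "fentapalin"
Count: 1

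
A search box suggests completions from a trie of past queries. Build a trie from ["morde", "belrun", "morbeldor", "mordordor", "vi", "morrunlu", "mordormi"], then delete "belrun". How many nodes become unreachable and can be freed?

6

A node on "belrun"'s path can go only if nothing else ends at it or branches off below it.
No other word shares any prefix with "belrun", so all 6 of its nodes go.
Nodes removed: 6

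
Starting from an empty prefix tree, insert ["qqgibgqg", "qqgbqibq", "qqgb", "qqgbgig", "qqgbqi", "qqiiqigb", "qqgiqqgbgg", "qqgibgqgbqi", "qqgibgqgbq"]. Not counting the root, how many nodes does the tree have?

Trie structure (* marks end of a word):
(root)
└─ q
   └─ q
      ├─ g
      │  ├─ b *
      │  │  ├─ g
      │  │  │  └─ i
      │  │  │     └─ g *
      │  │  └─ q
      │  │     └─ i *
      │  │        └─ b
      │  │           └─ q *
      │  └─ i
      │     ├─ b
      │     │  └─ g
      │     │     └─ q
      │     │        └─ g *
      │     │           └─ b
      │     │              └─ q *
      │     │                 └─ i *
      │     └─ q
      │        └─ q
      │           └─ g
      │              └─ b
      │                 └─ g
      │                    └─ g *
      └─ i
         └─ i
            └─ q
               └─ i
                  └─ g
                     └─ b *
Counting every labelled node above: 31.

31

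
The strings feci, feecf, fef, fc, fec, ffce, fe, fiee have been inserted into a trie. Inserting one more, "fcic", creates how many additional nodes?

2

Walking "fcic" from the root, the first 2 characters ("fc") follow existing edges; "i" is the first miss.
So 4 − 2 = 2 new nodes.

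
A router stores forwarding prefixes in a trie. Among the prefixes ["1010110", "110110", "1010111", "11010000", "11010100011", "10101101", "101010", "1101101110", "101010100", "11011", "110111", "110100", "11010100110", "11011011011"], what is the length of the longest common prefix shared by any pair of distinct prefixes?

8

Look for the deepest trie node that still has at least two words in its subtree.
"11010100011" and "11010100110" agree on "11010100" (8 characters) before diverging; nothing deeper is shared.
Longest shared-prefix length: 8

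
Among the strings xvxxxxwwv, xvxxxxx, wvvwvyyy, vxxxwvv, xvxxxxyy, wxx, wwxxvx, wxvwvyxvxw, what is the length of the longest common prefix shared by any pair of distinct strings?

Look for the deepest trie node that still has at least two words in its subtree.
"xvxxxxwwv" and "xvxxxxx" agree on "xvxxxx" (6 characters) before diverging; nothing deeper is shared.
Longest shared-prefix length: 6

6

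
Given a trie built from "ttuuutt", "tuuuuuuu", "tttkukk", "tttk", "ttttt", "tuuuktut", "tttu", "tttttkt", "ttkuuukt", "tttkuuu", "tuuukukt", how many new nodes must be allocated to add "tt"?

0

Every character of "tt" already lies on an existing path (it is a prefix of some stored word).
No new nodes are needed: 0.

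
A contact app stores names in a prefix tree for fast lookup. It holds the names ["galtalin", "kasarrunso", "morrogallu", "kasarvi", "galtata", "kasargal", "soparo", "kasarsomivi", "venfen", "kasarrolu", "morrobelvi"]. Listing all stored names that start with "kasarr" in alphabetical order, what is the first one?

Words with prefix "kasarr", in lexicographic order: "kasarrolu", "kasarrunso"
Position 1: kasarrolu

kasarrolu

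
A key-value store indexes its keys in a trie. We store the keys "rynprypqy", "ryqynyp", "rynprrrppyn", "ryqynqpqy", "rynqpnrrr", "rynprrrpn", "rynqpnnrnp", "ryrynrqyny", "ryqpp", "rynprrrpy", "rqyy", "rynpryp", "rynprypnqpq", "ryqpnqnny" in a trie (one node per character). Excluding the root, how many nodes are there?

Insert word by word; a character creates a node only if that edge doesn't already exist:
  "rynprypqy" → 9 new (r, y, n, p, r, y, p, q, y)
  "ryqynyp" → prefix "ry" already present; 5 new (q, y, n, y, p)
  "rynprrrppyn" → prefix "rynpr" already present; 6 new (r, r, p, p, y, n)
  "ryqynqpqy" → prefix "ryqyn" already present; 4 new (q, p, q, y)
  "rynqpnrrr" → prefix "ryn" already present; 6 new (q, p, n, r, r, r)
  "rynprrrpn" → prefix "rynprrrp" already present; 1 new (n)
  "rynqpnnrnp" → prefix "rynqpn" already present; 4 new (n, r, n, p)
  "ryrynrqyny" → prefix "ry" already present; 8 new (r, y, n, r, q, y, n, y)
  "ryqpp" → prefix "ryq" already present; 2 new (p, p)
  "rynprrrpy" → prefix "rynprrrp" already present; 1 new (y)
  "rqyy" → prefix "r" already present; 3 new (q, y, y)
  "rynpryp" → prefix "rynpryp" already present; 0 new (none)
  "rynprypnqpq" → prefix "rynpryp" already present; 4 new (n, q, p, q)
  "ryqpnqnny" → prefix "ryqp" already present; 5 new (n, q, n, n, y)
Total nodes = 9 + 5 + 6 + 4 + 6 + 1 + 4 + 8 + 2 + 1 + 3 + 0 + 4 + 5 = 58

58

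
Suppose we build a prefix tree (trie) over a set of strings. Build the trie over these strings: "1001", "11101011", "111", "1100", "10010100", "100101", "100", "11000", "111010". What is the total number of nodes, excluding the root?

Insert word by word; a character creates a node only if that edge doesn't already exist:
  "1001" → 4 new (1, 0, 0, 1)
  "11101011" → prefix "1" already present; 7 new (1, 1, 0, 1, 0, 1, 1)
  "111" → prefix "111" already present; 0 new (none)
  "1100" → prefix "11" already present; 2 new (0, 0)
  "10010100" → prefix "1001" already present; 4 new (0, 1, 0, 0)
  "100101" → prefix "100101" already present; 0 new (none)
  "100" → prefix "100" already present; 0 new (none)
  "11000" → prefix "1100" already present; 1 new (0)
  "111010" → prefix "111010" already present; 0 new (none)
Total nodes = 4 + 7 + 0 + 2 + 4 + 0 + 0 + 1 + 0 = 18

18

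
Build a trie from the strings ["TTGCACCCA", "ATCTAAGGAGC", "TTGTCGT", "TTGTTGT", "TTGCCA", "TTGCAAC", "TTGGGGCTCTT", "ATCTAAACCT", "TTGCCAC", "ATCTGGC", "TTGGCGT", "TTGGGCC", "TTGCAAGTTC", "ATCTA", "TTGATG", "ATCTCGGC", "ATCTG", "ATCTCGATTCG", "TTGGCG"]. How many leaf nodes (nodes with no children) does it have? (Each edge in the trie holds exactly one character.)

15

Leaves are exactly the stored words that no other stored word extends.
Those words: "ATCTAAACCT", "ATCTAAGGAGC", "ATCTCGATTCG", "ATCTCGGC", "ATCTGGC", "TTGATG", "TTGCAAC", "TTGCAAGTTC", "TTGCACCCA", "TTGCCAC", "TTGGCGT", "TTGGGCC", "TTGGGGCTCTT", "TTGTCGT", "TTGTTGT"
Leaf count: 15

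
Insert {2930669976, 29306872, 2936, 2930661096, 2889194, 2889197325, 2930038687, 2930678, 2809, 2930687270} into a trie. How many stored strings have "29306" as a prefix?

5

Traverse to the node for "29306", then collect every word in that subtree.
Matches: "2930661096", "2930669976", "2930678", "29306872", "2930687270"
Count: 5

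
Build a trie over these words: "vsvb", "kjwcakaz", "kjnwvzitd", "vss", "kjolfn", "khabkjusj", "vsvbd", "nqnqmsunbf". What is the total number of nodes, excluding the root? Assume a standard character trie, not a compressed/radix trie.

43

Trace insertions, counting only characters that open a new branch:
  "vsvb" → 4 new (v, s, v, b)
  "kjwcakaz" → 8 new (k, j, w, c, a, k, a, z)
  "kjnwvzitd" → prefix "kj" already present; 7 new (n, w, v, z, i, t, d)
  "vss" → prefix "vs" already present; 1 new (s)
  "kjolfn" → prefix "kj" already present; 4 new (o, l, f, n)
  "khabkjusj" → prefix "k" already present; 8 new (h, a, b, k, j, u, s, j)
  "vsvbd" → prefix "vsvb" already present; 1 new (d)
  "nqnqmsunbf" → 10 new (n, q, n, q, m, s, u, n, b, f)
Total nodes = 4 + 8 + 7 + 1 + 4 + 8 + 1 + 10 = 43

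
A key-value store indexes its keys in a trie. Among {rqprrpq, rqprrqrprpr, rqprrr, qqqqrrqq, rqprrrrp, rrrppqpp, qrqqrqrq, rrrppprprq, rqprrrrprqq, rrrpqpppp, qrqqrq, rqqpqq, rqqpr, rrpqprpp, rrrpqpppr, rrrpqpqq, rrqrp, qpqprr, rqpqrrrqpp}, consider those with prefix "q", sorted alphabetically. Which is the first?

qpqprr

Filter for "q…" and sort: "qpqprr", "qqqqrrqq", "qrqqrq", "qrqqrqrq"
Position 1: qpqprr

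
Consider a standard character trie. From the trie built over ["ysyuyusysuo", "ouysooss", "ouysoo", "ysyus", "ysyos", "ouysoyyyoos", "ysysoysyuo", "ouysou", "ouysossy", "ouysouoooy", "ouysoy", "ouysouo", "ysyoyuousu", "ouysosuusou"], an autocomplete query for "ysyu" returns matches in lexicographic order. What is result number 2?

ysyuyusysuo

DFS of the "ysyu" subtree visits, in order: "ysyus", "ysyuyusysuo"
Position 2: ysyuyusysuo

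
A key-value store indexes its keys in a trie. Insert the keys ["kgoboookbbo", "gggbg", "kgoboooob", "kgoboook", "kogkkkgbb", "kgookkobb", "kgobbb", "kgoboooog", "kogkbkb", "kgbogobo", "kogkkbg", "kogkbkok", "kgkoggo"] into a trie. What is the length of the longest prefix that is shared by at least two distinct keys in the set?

Look for the deepest trie node that still has at least two words in its subtree.
e.g. "kgoboook" and "kgoboookbbo" share the prefix "kgoboook" of length 8; no pair shares a longer one.
Longest shared-prefix length: 8

8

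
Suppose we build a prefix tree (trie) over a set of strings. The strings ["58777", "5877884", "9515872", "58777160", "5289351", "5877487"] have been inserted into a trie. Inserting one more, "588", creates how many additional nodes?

The longest prefix of "588" already in the trie is "58" (length 2).
So 3 − 2 = 1 new nodes.

1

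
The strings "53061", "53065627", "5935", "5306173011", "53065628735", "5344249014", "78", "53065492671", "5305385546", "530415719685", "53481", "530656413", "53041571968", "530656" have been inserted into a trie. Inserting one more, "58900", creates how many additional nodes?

4

"5" is already a path in the trie; the remaining "8900" must be added.
New nodes needed: |"58900"| − 1 = 5 − 1 = 4.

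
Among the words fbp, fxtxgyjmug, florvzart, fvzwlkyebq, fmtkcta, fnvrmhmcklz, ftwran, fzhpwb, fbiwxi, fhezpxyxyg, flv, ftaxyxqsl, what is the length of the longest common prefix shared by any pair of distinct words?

The deepest shared node is where two words last agree before diverging.
"fbiwxi" and "fbp" agree on "fb" (2 characters) before diverging; nothing deeper is shared.
Longest shared-prefix length: 2

2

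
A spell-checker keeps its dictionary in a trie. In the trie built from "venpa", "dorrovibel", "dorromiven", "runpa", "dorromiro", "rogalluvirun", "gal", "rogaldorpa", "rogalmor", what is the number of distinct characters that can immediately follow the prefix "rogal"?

3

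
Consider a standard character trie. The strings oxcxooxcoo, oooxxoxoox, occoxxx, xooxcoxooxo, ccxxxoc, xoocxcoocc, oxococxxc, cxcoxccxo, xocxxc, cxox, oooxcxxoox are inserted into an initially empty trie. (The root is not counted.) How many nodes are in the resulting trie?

77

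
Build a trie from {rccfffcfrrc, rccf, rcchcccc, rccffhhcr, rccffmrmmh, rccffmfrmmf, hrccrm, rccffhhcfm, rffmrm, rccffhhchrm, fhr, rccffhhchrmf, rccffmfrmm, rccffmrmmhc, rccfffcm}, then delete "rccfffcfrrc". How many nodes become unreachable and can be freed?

After clearing the end-marker at "rccfffcfrrc", prune upward until reaching a node still needed by another word.
The suffix "frrc" (4 nodes) is used only by "rccfffcfrrc"; the node for "rccfffc" still has the child "m", so pruning stops there.
Nodes removed: 4

4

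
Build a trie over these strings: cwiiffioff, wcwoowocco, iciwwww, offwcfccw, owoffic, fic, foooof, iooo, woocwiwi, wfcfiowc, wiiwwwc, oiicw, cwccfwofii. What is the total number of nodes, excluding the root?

85

Count nodes per top-level branch (shared prefixes stored once):
  'c'-branch (cwccfwofii, cwiiffioff): 18 nodes
  'f'-branch (fic, foooof): 8 nodes
  'i'-branch (iciwwww, iooo): 10 nodes
  'o'-branch (offwcfccw, oiicw, owoffic): 19 nodes
  'w'-branch (wcwoowocco, wfcfiowc, wiiwwwc, woocwiwi): 30 nodes
Sum: 85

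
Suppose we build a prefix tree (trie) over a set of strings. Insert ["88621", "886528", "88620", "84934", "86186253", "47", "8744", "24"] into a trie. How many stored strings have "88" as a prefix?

Walk to "88"; the words in its subtree are exactly those with that prefix.
Words under "88": 88620, 88621, 886528
Count: 3

3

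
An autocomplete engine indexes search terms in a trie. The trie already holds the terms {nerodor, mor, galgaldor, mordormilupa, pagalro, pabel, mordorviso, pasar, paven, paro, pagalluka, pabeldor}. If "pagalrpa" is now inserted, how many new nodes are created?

2

The longest prefix of "pagalrpa" already in the trie is "pagalr" (length 6).
Each of the 2 remaining characters creates one node.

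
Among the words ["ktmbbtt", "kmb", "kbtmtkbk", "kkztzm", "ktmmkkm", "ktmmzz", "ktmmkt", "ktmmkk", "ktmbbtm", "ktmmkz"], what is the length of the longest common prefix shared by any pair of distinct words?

6

The deepest shared node is where two words last agree before diverging.
e.g. "ktmbbtm" and "ktmbbtt" share the prefix "ktmbbt" of length 6; no pair shares a longer one.
Longest shared-prefix length: 6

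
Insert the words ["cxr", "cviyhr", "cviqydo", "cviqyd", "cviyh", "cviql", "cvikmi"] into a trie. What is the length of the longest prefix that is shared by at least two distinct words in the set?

Look for the deepest trie node that still has at least two words in its subtree.
e.g. "cviqyd" and "cviqydo" share the prefix "cviqyd" of length 6; no pair shares a longer one.
Longest shared-prefix length: 6

6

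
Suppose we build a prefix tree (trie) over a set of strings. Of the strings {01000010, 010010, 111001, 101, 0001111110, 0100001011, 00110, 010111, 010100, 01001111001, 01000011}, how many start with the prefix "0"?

9

Walk to "0"; the words in its subtree are exactly those with that prefix.
Words under "0": 0001111110, 00110, 01000010, 0100001011, 01000011, 010010, 01001111001, 010100, 010111
Count: 9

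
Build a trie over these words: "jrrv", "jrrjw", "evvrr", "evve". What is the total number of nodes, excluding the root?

12

Count nodes per top-level branch (shared prefixes stored once):
  'e'-branch (evve, evvrr): 6 nodes
  'j'-branch (jrrjw, jrrv): 6 nodes
Sum: 12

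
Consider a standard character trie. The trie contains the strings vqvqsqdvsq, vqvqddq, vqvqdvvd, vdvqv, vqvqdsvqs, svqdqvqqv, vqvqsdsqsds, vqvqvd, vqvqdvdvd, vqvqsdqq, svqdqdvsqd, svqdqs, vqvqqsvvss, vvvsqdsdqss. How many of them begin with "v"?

Filter for entries beginning with "v":
Matches: "vdvqv", "vqvqddq", "vqvqdsvqs", "vqvqdvdvd", "vqvqdvvd", "vqvqqsvvss", "vqvqsdqq", "vqvqsdsqsds", "vqvqsqdvsq", "vqvqvd", "vvvsqdsdqss"
Count: 11

11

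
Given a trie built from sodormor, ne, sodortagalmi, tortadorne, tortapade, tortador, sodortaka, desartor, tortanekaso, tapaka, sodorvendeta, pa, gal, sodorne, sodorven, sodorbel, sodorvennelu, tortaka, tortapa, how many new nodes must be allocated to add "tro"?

The longest prefix of "tro" already in the trie is "t" (length 1).
So 3 − 1 = 2 new nodes.

2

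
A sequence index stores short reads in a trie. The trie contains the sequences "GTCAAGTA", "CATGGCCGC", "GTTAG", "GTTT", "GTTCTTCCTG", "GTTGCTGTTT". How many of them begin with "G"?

Walk to "G"; the words in its subtree are exactly those with that prefix.
Matches: "GTCAAGTA", "GTTAG", "GTTCTTCCTG", "GTTGCTGTTT", "GTTT"
Count: 5

5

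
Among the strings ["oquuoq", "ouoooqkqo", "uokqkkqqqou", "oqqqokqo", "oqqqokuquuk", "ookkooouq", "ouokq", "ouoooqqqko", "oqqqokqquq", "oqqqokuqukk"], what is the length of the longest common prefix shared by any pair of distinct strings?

9

Equivalently: take the maximum, over all pairs, of their longest common prefix length.
e.g. "oqqqokuqukk" and "oqqqokuquuk" share the prefix "oqqqokuqu" of length 9; no pair shares a longer one.
Longest shared-prefix length: 9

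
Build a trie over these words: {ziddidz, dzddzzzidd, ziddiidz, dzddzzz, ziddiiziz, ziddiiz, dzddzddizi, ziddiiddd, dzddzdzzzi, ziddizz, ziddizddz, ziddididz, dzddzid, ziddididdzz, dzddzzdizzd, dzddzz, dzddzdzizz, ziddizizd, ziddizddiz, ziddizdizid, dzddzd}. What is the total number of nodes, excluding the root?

For each word, the new-node count is its length minus the longest prefix already in the trie:
  "ziddidz" → 7 new (z, i, d, d, i, d, z)
  "dzddzzzidd" → 10 new (d, z, d, d, z, z, z, i, d, d)
  "ziddiidz" → prefix "ziddi" already present; 3 new (i, d, z)
  "dzddzzz" → prefix "dzddzzz" already present; 0 new (none)
  "ziddiiziz" → prefix "ziddii" already present; 3 new (z, i, z)
  "ziddiiz" → prefix "ziddiiz" already present; 0 new (none)
  "dzddzddizi" → prefix "dzddz" already present; 5 new (d, d, i, z, i)
  "ziddiiddd" → prefix "ziddiid" already present; 2 new (d, d)
  "dzddzdzzzi" → prefix "dzddzd" already present; 4 new (z, z, z, i)
  "ziddizz" → prefix "ziddi" already present; 2 new (z, z)
  "ziddizddz" → prefix "ziddiz" already present; 3 new (d, d, z)
  "ziddididz" → prefix "ziddid" already present; 3 new (i, d, z)
  "dzddzid" → prefix "dzddz" already present; 2 new (i, d)
  "ziddididdzz" → prefix "ziddidid" already present; 3 new (d, z, z)
  "dzddzzdizzd" → prefix "dzddzz" already present; 5 new (d, i, z, z, d)
  "dzddzz" → prefix "dzddzz" already present; 0 new (none)
  "dzddzdzizz" → prefix "dzddzdz" already present; 3 new (i, z, z)
  "ziddizizd" → prefix "ziddiz" already present; 3 new (i, z, d)
  "ziddizddiz" → prefix "ziddizdd" already present; 2 new (i, z)
  "ziddizdizid" → prefix "ziddizd" already present; 4 new (i, z, i, d)
  "dzddzd" → prefix "dzddzd" already present; 0 new (none)
Total nodes = 7 + 10 + 3 + 0 + 3 + 0 + 5 + 2 + 4 + 2 + 3 + 3 + 2 + 3 + 5 + 0 + 3 + 3 + 2 + 4 + 0 = 64

64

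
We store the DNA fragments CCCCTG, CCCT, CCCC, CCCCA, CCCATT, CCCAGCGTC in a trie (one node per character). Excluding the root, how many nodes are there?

16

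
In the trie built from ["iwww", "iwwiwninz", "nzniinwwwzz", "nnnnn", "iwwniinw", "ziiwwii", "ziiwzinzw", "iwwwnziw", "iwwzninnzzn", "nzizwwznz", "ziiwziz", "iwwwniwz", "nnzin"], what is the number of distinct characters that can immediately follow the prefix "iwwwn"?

2

Follow the path "iwwwn" to its node, then look at its outgoing edges.
Distinct next characters after "iwwwn": i, z.
That node has 2 child edges.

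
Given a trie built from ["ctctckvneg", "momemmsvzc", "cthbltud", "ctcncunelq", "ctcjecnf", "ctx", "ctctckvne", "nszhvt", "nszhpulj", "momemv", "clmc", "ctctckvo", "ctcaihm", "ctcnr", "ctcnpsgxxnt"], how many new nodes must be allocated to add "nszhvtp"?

1

Walking "nszhvtp" from the root, the first 6 characters ("nszhvt") follow existing edges; "p" is the first miss.
So 7 − 6 = 1 new nodes.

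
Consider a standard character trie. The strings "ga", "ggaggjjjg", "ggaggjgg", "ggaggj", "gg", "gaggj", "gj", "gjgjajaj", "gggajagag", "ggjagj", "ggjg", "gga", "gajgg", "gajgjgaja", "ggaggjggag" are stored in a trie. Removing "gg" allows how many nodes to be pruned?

Walk "gg" from the leaf back toward the root, removing each node that no remaining word uses.
Every node on "gg" is still needed (e.g. by "ggaggjjjg"), so nothing is freed.
Nodes removed: 0

0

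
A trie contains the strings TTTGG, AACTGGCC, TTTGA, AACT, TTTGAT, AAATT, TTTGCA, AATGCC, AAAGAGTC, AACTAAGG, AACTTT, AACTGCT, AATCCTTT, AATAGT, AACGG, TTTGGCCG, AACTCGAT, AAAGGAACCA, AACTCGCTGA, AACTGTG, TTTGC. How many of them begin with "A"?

15

Walk to "A"; the words in its subtree are exactly those with that prefix.
Words under "A": AAAGAGTC, AAAGGAACCA, AAATT, AACGG, AACT, AACTAAGG, AACTCGAT, AACTCGCTGA, AACTGCT, AACTGGCC, AACTGTG, AACTTT, AATAGT, AATCCTTT, AATGCC
Count: 15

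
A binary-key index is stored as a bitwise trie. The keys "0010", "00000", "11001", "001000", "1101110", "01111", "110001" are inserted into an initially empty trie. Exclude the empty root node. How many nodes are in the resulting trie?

Insert word by word; a character creates a node only if that edge doesn't already exist:
  "0010" → 4 new (0, 0, 1, 0)
  "00000" → prefix "00" already present; 3 new (0, 0, 0)
  "11001" → 5 new (1, 1, 0, 0, 1)
  "001000" → prefix "0010" already present; 2 new (0, 0)
  "1101110" → prefix "110" already present; 4 new (1, 1, 1, 0)
  "01111" → prefix "0" already present; 4 new (1, 1, 1, 1)
  "110001" → prefix "1100" already present; 2 new (0, 1)
Total nodes = 4 + 3 + 5 + 2 + 4 + 4 + 2 = 24

24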